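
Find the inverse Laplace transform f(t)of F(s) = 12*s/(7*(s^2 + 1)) 12*cos(t)/7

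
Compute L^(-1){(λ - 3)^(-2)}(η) η*exp(3*η)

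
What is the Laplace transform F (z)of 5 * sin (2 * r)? 10/ (z^2+4)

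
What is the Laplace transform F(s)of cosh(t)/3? s/(3*(s^2 - 1))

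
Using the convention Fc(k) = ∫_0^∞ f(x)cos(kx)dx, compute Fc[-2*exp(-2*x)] -4/(k^2+4)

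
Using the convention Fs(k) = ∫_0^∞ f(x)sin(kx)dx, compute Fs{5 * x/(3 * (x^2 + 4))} 5 * pi * exp(-2 * k)/6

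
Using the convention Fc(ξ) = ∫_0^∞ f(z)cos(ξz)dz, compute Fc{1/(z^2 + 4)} pi*exp(-2*ξ)/4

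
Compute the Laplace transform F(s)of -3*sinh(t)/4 -3/(4*s^2 - 4)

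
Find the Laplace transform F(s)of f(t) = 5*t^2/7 10/(7*s^3)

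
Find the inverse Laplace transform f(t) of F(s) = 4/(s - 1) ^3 2 * t^2 * exp(t) 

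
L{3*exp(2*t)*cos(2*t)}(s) 3*(s - 2)/((s - 2)^2 + 4)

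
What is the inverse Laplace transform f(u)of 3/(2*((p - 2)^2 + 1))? 3*exp(2*u)*sin(u)/2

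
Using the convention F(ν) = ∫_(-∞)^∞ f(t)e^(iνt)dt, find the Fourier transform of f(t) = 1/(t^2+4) pi * exp(-2 * Abs(ν))/2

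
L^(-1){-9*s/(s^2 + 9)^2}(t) -3*t*sin(3*t)/2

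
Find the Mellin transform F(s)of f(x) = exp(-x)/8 gamma(s)/8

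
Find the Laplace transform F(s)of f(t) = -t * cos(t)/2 (1 - s^2)/(2 * (s^2 + 1)^2)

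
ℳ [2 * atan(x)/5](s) -pi * sec(pi * s/2)/(5 * s)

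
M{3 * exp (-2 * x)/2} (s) 3 * gamma (s)/ (2 * 2^s)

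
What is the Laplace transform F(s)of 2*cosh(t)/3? 2*s/(3*(s^2 - 1))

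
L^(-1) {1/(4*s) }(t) 1/4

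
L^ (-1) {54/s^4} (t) 9*t^3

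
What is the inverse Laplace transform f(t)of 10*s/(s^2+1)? 10*cos(t)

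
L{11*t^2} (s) 22/s^3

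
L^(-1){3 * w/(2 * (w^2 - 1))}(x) 3 * cosh(x)/2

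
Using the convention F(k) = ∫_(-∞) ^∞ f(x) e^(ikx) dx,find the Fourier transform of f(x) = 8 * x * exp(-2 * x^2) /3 sqrt(2) * I * sqrt(pi) * k * exp(-k^2/8) /3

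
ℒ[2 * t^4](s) 48/s^5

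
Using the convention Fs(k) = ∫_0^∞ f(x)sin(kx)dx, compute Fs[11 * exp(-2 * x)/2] 11 * k/(2 * (k^2 + 4))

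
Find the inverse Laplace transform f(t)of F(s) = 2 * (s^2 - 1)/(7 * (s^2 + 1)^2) 2 * t * cos(t)/7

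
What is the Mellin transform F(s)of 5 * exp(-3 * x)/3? 5 * gamma(s)/(3 * 3^s)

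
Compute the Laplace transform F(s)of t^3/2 3/s^4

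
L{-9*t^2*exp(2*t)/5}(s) -18/(5*(s - 2)^3)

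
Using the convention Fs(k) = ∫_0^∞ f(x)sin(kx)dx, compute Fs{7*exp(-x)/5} 7*k/(5*(k^2+1))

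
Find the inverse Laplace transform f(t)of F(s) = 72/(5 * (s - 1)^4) 12 * t^3 * exp(t)/5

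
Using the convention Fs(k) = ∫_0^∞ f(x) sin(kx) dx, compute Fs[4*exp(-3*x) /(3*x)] 4*atan(k/3) /3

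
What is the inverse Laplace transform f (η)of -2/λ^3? -η^2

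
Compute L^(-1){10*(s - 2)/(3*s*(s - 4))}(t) 10*exp(2*t)*cosh(2*t)/3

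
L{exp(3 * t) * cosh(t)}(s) (s - 3)/((s - 3)^2 - 1)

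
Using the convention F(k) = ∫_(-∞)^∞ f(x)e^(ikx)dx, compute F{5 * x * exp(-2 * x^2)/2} 5 * sqrt(2) * I * sqrt(pi) * k * exp(-k^2/8)/16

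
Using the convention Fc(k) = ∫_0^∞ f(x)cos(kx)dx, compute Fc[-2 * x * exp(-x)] 2 * (k^2 - 1)/(k^2 + 1)^2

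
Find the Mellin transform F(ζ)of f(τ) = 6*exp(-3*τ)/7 6*gamma(ζ)/(7*3^ζ)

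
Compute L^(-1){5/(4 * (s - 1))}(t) 5 * exp(t)/4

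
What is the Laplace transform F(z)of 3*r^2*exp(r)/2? 3/(z - 1)^3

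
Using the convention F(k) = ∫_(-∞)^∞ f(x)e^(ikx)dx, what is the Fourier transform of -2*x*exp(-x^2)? -I*sqrt(pi)*k*exp(-k^2/4)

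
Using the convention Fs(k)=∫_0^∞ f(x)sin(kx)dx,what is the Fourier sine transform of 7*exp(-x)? 7*k/(k^2 + 1)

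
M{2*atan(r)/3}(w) -pi*sec(pi*w/2)/(3*w)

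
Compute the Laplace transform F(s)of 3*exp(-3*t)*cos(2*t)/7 3*(s + 3)/(7*((s + 3)^2 + 4))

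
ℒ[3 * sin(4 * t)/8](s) 3/(2 * (s^2 + 16))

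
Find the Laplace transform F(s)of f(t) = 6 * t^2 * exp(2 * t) 12/(s - 2)^3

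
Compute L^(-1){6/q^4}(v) v^3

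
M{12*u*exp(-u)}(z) 12*gamma(z + 1)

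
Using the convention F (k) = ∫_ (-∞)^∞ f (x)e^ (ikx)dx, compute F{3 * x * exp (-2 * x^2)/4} 3 * sqrt (2) * I * sqrt (pi) * k * exp (-k^2/8)/32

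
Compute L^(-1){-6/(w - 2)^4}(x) -x^3*exp(2*x)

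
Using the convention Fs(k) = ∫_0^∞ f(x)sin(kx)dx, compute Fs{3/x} 3*pi/2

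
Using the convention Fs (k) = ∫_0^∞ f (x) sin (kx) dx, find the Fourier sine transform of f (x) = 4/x 2*pi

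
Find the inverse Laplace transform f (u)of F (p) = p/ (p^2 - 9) cosh (3 * u)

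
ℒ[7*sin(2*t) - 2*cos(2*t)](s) 14/(s^2 + 4) - 2*s/(s^2 + 4)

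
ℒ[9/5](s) 9/(5 * s)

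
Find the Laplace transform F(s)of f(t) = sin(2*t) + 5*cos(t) 5*s/(s^2 + 1) + 2/(s^2 + 4)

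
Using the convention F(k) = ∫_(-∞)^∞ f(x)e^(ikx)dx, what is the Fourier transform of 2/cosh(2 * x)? pi/cosh(pi * k/4)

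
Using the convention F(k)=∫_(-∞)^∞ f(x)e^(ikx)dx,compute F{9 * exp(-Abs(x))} 18/(k^2+1)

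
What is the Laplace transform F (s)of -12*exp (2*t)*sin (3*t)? -36/ ( (s - 2)^2 + 9)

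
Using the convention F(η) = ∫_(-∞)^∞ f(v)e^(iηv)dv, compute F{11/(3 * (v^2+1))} 11 * pi * exp(-Abs(η))/3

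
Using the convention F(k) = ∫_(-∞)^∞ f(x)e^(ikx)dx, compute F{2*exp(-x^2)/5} 2*sqrt(pi)*exp(-k^2/4)/5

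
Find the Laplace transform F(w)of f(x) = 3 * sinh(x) 3/(w^2 - 1)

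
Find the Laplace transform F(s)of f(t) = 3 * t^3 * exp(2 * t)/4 9/(2 * (s - 2)^4)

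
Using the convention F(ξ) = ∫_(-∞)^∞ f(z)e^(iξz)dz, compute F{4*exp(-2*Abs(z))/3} 16/(3*(ξ^2 + 4))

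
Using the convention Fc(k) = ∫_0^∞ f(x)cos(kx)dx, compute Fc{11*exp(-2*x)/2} 11/(k^2 + 4)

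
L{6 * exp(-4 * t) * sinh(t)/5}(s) 6/(5 * ((s + 4)^2 - 1))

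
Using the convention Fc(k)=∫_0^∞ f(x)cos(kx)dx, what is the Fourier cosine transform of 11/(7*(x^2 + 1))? 11*pi*exp(-k)/14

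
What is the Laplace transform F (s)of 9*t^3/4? 27/ (2*s^4)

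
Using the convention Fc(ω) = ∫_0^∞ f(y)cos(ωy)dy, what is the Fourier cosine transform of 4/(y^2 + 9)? 2*pi*exp(-3*ω)/3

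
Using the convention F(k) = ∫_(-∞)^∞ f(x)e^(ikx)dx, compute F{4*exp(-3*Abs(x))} 24/(k^2+9)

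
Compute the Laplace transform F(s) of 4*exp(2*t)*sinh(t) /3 4/(3*((s - 2) ^2 - 1) ) 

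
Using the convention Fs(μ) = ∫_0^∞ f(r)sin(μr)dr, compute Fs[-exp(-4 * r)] -μ/(μ^2+16)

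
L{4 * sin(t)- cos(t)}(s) 4/(s^2 + 1)- s/(s^2 + 1)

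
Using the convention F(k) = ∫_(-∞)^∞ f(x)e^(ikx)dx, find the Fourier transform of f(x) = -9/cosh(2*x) -9*pi/(2*cosh(pi*k/4))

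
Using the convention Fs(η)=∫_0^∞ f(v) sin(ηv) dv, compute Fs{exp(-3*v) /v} atan(η/3) 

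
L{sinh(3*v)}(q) 3/(q^2 - 9)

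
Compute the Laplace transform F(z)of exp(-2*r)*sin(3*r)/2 3/(2*((z + 2)^2 + 9))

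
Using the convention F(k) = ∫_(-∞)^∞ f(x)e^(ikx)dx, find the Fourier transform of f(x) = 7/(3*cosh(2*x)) 7*pi/(6*cosh(pi*k/4))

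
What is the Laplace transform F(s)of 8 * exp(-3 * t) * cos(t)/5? 8 * (s + 3)/(5 * ((s + 3)^2 + 1))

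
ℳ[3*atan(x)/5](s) -3*pi*sec(pi*s/2)/(10*s)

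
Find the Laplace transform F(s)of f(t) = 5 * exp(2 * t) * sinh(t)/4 5/(4 * ((s - 2)^2-1))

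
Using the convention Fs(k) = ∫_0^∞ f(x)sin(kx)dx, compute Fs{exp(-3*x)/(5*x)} atan(k/3)/5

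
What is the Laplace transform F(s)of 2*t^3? 12/s^4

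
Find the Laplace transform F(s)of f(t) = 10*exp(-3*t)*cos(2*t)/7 10*(s + 3)/(7*((s + 3)^2 + 4))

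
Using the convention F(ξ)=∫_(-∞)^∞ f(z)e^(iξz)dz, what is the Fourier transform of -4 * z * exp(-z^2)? -2 * I * sqrt(pi) * ξ * exp(-ξ^2/4)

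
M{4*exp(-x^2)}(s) 2*gamma(s/2)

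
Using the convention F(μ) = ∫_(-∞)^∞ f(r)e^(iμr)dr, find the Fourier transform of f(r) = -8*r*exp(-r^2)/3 -4*I*sqrt(pi)*μ*exp(-μ^2/4)/3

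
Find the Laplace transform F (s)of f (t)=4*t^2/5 8/ (5*s^3)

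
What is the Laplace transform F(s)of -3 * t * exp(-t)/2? -3/(2 * (s + 1)^2)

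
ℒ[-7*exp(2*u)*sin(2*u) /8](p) -7/(4*(p - 2) ^2 + 16) 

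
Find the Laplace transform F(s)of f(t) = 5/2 5/(2*s)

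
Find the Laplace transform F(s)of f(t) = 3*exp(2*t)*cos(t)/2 3*(s - 2)/(2*((s - 2)^2 + 1))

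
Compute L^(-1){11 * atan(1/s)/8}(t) 11 * sin(t)/(8 * t)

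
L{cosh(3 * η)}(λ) λ/(λ^2 - 9)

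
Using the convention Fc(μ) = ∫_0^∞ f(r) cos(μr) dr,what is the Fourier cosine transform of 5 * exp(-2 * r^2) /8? 5 * sqrt(2) * sqrt(pi) * exp(-μ^2/8) /32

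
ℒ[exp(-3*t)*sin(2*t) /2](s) 1/((s + 3) ^2 + 4) 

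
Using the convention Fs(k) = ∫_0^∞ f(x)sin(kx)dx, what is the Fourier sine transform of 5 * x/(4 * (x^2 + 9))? 5 * pi * exp(-3 * k)/8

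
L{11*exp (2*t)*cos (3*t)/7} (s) 11*(s - 2)/ (7*( (s - 2)^2 + 9))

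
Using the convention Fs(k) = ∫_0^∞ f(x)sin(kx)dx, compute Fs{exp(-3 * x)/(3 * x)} atan(k/3)/3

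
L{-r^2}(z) -2/z^3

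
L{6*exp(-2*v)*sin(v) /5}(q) 6/(5*((q + 2) ^2 + 1) ) 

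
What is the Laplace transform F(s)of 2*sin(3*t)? 6/(s^2 + 9)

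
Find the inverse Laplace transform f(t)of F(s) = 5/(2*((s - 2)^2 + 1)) 5*exp(2*t)*sin(t)/2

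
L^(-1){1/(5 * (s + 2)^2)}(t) t * exp(-2 * t)/5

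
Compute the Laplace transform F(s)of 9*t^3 54/s^4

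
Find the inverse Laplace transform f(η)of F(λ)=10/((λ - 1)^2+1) 10 * exp(η) * sin(η)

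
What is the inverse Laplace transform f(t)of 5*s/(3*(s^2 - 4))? 5*cosh(2*t)/3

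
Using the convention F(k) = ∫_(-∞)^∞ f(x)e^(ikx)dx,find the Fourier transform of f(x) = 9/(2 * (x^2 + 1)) 9 * pi * exp(-Abs(k))/2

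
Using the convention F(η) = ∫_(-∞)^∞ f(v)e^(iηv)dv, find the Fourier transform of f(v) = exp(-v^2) sqrt(pi)*exp(-η^2/4)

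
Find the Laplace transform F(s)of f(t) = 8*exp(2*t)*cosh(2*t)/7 8*(s - 2)/(7*s*(s - 4))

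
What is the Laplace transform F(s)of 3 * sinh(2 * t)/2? 3/(s^2 - 4)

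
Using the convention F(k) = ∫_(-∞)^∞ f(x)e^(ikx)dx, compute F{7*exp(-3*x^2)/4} 7*sqrt(3)*sqrt(pi)*exp(-k^2/12)/12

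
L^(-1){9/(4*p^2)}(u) 9*u/4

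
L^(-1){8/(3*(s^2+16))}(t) 2*sin(4*t)/3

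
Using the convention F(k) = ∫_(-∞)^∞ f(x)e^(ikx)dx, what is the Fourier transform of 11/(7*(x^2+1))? 11*pi*exp(-Abs(k))/7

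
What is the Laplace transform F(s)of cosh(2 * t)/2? s/(2 * (s^2 - 4))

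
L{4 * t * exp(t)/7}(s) 4/(7 * (s - 1)^2)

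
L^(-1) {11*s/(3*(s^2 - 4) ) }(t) 11*cosh(2*t) /3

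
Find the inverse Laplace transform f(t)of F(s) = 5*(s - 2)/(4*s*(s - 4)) 5*exp(2*t)*cosh(2*t)/4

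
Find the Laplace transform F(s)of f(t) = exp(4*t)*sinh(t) 1/((s - 4)^2 - 1)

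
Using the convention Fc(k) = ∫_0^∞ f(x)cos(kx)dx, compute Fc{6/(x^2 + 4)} 3*pi*exp(-2*k)/2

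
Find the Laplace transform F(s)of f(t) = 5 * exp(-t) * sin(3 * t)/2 15/(2 * ((s + 1)^2 + 9))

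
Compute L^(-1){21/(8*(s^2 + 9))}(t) 7*sin(3*t)/8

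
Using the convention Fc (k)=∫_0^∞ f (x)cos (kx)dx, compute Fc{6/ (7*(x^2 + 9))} pi*exp (-3*k)/7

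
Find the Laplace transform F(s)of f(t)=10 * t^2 20/s^3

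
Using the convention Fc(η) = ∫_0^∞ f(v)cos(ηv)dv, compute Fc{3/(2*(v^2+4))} 3*pi*exp(-2*η)/8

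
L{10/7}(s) 10/(7*s)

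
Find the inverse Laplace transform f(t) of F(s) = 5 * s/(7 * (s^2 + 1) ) 5 * cos(t) /7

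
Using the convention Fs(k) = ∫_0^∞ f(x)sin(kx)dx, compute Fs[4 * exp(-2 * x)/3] 4 * k/(3 * (k^2+4))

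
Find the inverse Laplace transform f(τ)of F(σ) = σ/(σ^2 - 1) cosh(τ)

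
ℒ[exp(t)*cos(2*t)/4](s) (s - 1)/(4*((s - 1)^2+4))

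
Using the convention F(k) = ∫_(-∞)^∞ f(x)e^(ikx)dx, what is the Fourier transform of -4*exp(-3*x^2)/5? -4*sqrt(3)*sqrt(pi)*exp(-k^2/12)/15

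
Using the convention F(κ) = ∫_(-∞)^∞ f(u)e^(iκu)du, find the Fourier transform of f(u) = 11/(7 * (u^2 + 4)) 11 * pi * exp(-2 * Abs(κ))/14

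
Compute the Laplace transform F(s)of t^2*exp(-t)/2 (s + 1)^(-3)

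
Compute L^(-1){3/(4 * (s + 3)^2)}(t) 3 * t * exp(-3 * t)/4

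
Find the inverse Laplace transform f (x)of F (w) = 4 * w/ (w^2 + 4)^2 x * sin (2 * x)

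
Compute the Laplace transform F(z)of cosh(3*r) z/(z^2 - 9)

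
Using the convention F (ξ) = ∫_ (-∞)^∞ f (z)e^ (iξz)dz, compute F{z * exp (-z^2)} I * sqrt (pi) * ξ * exp (-ξ^2/4)/2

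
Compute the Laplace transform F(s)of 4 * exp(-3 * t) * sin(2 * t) 8/((s + 3)^2 + 4)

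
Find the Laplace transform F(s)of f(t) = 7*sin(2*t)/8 7/(4*(s^2 + 4))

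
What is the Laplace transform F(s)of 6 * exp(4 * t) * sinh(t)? 6/((s - 4)^2 - 1)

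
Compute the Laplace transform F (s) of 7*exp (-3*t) 7/ (s + 3) 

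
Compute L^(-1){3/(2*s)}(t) 3/2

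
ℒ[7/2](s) 7/ (2*s)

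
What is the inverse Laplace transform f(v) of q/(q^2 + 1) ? cos(v) 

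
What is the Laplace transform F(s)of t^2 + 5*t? 2/s^3 + 5/s^2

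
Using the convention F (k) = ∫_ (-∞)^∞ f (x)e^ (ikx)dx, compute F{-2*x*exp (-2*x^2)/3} -sqrt (2)*I*sqrt (pi)*k*exp (-k^2/8)/12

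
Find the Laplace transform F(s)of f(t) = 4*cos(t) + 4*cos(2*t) 4*s/(s^2 + 1) + 4*s/(s^2 + 4)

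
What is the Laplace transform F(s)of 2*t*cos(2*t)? 2*(s^2 - 4)/(s^2 + 4)^2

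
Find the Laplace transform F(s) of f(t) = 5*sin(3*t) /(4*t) 5*atan(3/s) /4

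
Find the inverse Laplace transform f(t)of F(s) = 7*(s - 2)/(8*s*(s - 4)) 7*exp(2*t)*cosh(2*t)/8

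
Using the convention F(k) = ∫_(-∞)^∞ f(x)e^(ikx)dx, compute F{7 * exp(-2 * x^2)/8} 7 * sqrt(2) * sqrt(pi) * exp(-k^2/8)/16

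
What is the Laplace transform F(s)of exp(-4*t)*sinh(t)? 1/((s + 4)^2 - 1)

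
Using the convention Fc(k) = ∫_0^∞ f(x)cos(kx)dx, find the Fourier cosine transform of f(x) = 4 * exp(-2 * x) 8/(k^2 + 4)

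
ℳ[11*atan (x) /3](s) -11*pi*sec (pi*s/2) / (6*s) 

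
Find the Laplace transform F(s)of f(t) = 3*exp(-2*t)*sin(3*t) 9/((s + 2)^2 + 9)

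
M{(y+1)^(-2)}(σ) (-pi*σ+pi)/sin(pi*σ)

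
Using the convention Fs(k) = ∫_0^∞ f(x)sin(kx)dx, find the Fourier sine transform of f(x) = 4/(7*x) 2*pi/7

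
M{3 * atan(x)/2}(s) -3 * pi * sec(pi * s/2)/(4 * s)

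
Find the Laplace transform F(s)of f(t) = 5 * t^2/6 5/(3 * s^3)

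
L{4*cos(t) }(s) 4*s/(s^2 + 1) 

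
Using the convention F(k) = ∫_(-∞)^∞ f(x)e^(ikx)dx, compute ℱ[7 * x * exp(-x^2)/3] 7 * I * sqrt(pi) * k * exp(-k^2/4)/6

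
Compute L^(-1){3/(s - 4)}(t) 3*exp(4*t)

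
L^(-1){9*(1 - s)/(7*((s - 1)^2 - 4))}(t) -9*exp(t)*cosh(2*t)/7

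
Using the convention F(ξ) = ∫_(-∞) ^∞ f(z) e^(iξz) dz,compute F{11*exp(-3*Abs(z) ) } 66/(ξ^2 + 9) 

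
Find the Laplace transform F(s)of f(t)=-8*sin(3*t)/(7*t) -8*atan(3/s)/7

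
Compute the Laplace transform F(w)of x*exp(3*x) (w - 3)^(-2)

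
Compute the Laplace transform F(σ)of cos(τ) σ/(σ^2 + 1)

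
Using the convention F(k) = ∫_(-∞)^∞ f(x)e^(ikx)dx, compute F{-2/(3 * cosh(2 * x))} -pi/(3 * cosh(pi * k/4))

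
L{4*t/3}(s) 4/(3*s^2)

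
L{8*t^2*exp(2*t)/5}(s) 16/(5*(s - 2)^3)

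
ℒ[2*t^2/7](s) 4/(7*s^3)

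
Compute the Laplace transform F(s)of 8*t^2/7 16/(7*s^3)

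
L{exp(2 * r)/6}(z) 1/(6 * (z - 2))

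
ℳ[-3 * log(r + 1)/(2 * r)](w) 3 * pi * csc(pi * w)/(2 * (w - 1))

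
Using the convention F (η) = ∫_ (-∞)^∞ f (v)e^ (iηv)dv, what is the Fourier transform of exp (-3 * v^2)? sqrt (3) * sqrt (pi) * exp (-η^2/12)/3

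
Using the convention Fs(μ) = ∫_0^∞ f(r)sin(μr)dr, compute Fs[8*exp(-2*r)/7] 8*μ/(7*(μ^2 + 4))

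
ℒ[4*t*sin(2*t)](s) 16*s/(s^2 + 4)^2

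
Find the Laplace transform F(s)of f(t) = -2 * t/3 -2/(3 * s^2)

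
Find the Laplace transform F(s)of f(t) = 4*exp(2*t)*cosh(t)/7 4*(s - 2)/(7*((s - 2)^2-1))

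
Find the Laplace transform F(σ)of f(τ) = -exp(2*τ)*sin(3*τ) -3/((σ - 2)^2 + 9)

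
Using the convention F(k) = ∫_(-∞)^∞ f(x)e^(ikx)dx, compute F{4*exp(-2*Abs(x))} 16/(k^2 + 4)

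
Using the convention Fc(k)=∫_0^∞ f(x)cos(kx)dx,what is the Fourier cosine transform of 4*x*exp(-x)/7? 4*(1 - k^2)/(7*(k^2 + 1)^2)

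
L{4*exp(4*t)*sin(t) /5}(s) 4/(5*((s - 4) ^2 + 1) ) 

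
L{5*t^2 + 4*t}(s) 10/s^3 + 4/s^2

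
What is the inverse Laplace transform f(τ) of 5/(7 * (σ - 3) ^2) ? 5 * τ * exp(3 * τ) /7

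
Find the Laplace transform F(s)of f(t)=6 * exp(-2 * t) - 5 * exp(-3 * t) 6/(s+2) - 5/(s+3)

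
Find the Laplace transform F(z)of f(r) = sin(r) 1/(z^2 + 1)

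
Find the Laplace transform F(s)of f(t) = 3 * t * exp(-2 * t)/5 3/(5 * (s + 2)^2)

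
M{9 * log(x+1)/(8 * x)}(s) -9 * pi * csc(pi * s)/(8 * s - 8)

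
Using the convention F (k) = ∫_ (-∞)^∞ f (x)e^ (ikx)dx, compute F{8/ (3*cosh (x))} 8*pi/ (3*cosh (pi*k/2))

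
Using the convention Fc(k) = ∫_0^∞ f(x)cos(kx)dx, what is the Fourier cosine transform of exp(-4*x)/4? 1/(k^2 + 16)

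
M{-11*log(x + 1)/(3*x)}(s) 11*pi*csc(pi*s)/(3*(s - 1))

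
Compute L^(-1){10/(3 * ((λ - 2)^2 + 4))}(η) 5 * exp(2 * η) * sin(2 * η)/3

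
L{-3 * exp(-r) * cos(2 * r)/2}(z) 3 * (-z - 1)/(2 * ((z + 1)^2 + 4))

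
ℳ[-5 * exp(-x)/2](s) -5 * gamma(s)/2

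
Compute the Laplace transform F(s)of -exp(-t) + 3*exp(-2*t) 3/(s + 2) - 1/(s + 1)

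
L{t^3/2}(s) 3/s^4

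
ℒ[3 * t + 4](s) 3/s^2 + 4/s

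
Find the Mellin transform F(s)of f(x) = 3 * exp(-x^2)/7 3 * gamma(s/2)/14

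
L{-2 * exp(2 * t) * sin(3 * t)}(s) -6/((s - 2)^2+9)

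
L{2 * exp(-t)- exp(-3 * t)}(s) 2/(s + 1) - 1/(s + 3)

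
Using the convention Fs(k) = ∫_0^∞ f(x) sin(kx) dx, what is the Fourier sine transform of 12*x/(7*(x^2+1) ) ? 6*pi*exp(-k) /7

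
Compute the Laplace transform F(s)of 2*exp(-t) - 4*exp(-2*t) 2/(s + 1) - 4/(s + 2)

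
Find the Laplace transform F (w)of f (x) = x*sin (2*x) 4*w/ (w^2 + 4)^2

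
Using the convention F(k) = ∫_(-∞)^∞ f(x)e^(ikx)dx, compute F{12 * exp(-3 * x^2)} 4 * sqrt(3) * sqrt(pi) * exp(-k^2/12)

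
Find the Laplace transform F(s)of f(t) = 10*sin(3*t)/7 30/(7*(s^2 + 9))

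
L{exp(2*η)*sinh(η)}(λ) 1/((λ - 2)^2 - 1)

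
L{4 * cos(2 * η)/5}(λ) 4 * λ/(5 * (λ^2 + 4))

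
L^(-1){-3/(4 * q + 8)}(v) -3 * exp(-2 * v)/4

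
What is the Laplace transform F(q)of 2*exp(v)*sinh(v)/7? 2/(7*q*(q - 2))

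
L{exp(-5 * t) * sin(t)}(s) 1/((s + 5)^2 + 1)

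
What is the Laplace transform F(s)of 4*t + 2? 2/s + 4/s^2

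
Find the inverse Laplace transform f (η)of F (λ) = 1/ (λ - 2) exp (2*η)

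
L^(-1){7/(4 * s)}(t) 7/4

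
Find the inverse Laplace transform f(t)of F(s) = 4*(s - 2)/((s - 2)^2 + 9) 4*exp(2*t)*cos(3*t)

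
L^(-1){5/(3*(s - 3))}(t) 5*exp(3*t)/3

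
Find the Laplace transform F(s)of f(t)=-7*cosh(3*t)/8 -7*s/(8*s^2 - 72)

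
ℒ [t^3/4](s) 3/(2*s^4)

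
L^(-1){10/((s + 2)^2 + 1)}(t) 10*exp(-2*t)*sin(t)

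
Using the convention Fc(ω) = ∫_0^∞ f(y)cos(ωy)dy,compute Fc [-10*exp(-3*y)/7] -30/(7*ω^2+63)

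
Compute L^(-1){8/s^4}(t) 4 * t^3/3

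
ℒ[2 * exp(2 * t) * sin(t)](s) 2/((s - 2)^2+1)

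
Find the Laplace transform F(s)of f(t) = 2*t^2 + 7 7/s + 4/s^3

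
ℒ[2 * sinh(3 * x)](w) 6/(w^2-9)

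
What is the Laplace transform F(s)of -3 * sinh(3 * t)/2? -9/(2 * s^2 - 18)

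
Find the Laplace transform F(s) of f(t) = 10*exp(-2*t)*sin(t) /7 10/(7*((s+2) ^2+1) ) 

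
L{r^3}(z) 6/z^4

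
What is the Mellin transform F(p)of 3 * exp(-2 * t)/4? 3 * gamma(p)/(4 * 2^p)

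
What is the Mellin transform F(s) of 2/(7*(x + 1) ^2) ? -2*pi*(s - 1) /(7*sin(pi*s) ) 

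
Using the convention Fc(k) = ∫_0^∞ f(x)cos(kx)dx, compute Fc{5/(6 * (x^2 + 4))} 5 * pi * exp(-2 * k)/24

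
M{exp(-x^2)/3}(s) gamma(s/2)/6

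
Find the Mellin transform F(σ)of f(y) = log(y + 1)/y -pi*csc(pi*σ)/(σ - 1)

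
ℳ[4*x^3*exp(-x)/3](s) 4*gamma(s+3)/3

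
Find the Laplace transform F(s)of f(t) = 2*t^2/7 4/(7*s^3)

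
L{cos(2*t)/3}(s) s/(3*(s^2 + 4))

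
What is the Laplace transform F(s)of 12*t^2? 24/s^3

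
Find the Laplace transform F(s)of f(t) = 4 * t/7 4/(7 * s^2)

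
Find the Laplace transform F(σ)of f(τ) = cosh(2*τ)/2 σ/(2*(σ^2 - 4))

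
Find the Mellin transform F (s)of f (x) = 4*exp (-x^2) 2*gamma (s/2)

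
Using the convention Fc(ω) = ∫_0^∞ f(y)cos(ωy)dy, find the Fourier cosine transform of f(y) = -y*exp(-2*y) (ω^2 - 4)/(ω^2 + 4)^2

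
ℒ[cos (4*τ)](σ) σ/ (σ^2 + 16)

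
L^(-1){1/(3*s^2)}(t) t/3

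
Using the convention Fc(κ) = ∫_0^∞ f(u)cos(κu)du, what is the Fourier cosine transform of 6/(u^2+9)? pi*exp(-3*κ)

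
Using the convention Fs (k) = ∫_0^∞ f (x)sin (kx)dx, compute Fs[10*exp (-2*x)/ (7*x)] 10*atan (k/2)/7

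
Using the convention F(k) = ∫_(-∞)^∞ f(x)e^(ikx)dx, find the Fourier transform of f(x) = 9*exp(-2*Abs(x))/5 36/(5*(k^2 + 4))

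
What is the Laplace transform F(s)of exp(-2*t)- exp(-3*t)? 1/(s+2) - 1/(s+3)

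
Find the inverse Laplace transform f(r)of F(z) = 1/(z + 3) exp(-3 * r)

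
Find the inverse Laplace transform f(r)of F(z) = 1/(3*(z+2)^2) r*exp(-2*r)/3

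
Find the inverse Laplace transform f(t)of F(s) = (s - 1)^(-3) t^2*exp(t)/2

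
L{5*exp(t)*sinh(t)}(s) 5/(s*(s - 2))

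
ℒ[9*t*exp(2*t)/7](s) 9/(7*(s - 2)^2)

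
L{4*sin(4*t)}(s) 16/(s^2+16)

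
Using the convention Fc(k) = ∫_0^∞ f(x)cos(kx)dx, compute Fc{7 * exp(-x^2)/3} 7 * sqrt(pi) * exp(-k^2/4)/6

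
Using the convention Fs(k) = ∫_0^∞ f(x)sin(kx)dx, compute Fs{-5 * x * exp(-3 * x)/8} -15 * k/(4 * (k^2 + 9)^2)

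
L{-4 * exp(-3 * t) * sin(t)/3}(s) -4/(3 * (s + 3)^2 + 3)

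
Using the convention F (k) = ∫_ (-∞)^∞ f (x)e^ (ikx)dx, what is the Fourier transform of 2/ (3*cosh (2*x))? pi/ (3*cosh (pi*k/4))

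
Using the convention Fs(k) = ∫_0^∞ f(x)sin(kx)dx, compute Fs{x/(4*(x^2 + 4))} pi*exp(-2*k)/8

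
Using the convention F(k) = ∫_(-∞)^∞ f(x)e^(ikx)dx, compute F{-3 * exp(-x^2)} -3 * sqrt(pi) * exp(-k^2/4)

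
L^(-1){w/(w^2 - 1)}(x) cosh(x)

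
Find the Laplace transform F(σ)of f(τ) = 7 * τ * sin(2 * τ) 28 * σ/(σ^2 + 4)^2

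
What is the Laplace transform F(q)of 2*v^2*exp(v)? 4/(q - 1)^3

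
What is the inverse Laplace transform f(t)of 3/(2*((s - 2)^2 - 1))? 3*exp(2*t)*sinh(t)/2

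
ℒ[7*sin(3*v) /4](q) 21/(4*(q^2+9) ) 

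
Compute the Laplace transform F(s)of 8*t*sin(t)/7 16*s/(7*(s^2 + 1)^2)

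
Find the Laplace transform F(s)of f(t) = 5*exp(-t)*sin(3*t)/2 15/(2*((s + 1)^2 + 9))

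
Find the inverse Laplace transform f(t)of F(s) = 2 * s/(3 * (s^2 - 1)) 2 * cosh(t)/3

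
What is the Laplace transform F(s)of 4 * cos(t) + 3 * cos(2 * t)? 4 * s/(s^2 + 1) + 3 * s/(s^2 + 4)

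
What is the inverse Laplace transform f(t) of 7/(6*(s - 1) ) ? 7*exp(t) /6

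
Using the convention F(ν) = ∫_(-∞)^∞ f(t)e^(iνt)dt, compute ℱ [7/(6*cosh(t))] 7*pi/(6*cosh(pi*ν/2))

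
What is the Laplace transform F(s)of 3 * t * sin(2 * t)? 12 * s/(s^2 + 4)^2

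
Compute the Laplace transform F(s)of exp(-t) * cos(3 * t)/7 (s + 1)/(7 * ((s + 1)^2 + 9))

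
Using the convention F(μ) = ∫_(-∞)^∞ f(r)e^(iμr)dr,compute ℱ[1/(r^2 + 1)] pi*exp(-Abs(μ))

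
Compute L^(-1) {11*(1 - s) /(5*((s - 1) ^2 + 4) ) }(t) -11*exp(t)*cos(2*t) /5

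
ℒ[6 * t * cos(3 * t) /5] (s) 6 * (s^2 - 9) /(5 * (s^2 + 9) ^2) 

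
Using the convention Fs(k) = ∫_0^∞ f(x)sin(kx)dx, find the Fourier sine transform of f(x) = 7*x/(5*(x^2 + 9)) 7*pi*exp(-3*k)/10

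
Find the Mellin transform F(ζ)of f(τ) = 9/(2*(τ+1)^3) 9*pi*(ζ - 2)*(ζ - 1)/(4*sin(pi*ζ))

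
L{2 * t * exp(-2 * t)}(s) 2/(s + 2)^2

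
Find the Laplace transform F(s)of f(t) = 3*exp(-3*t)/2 3/(2*(s+3))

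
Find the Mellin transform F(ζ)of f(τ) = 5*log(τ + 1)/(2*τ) -5*pi*csc(pi*ζ)/(2*ζ - 2)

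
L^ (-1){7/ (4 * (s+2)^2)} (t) 7 * t * exp (-2 * t)/4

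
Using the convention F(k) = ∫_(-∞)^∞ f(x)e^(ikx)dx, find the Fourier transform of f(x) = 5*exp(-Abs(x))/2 5/(k^2+1)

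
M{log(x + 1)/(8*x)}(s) -pi*csc(pi*s)/(8*s - 8)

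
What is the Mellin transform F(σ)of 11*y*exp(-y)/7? 11*gamma(σ + 1)/7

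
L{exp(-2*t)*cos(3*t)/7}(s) (s + 2)/(7*((s + 2)^2 + 9))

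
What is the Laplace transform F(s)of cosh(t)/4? s/(4*(s^2 - 1))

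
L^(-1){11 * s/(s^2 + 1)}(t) 11 * cos(t)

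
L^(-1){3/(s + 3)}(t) 3*exp(-3*t)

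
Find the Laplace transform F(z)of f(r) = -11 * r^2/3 -22/(3 * z^3)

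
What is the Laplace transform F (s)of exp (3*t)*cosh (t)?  (s - 3)/ ( (s - 3)^2 - 1)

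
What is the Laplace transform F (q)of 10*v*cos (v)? 10*(q^2 - 1)/ (q^2 + 1)^2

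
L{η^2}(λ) 2/λ^3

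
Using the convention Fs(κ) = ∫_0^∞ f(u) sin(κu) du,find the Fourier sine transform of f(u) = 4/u 2*pi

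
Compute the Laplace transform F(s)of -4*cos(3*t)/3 -4*s/(3*s^2 + 27)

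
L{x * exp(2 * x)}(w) (w - 2)^(-2)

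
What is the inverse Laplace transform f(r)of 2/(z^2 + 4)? sin(2*r)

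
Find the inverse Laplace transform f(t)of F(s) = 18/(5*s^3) 9*t^2/5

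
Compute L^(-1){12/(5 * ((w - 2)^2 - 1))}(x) 12 * exp(2 * x) * sinh(x)/5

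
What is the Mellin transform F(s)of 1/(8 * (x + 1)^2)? (-pi * s + pi)/(8 * sin(pi * s))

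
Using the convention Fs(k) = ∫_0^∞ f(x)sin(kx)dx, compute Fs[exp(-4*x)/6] k/(6*(k^2+16))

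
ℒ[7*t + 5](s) 7/s^2 + 5/s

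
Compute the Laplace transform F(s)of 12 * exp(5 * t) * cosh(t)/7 12 * (s - 5)/(7 * ((s - 5)^2-1))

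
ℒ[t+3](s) 3/s+s^(-2)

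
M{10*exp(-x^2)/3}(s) 5*gamma(s/2)/3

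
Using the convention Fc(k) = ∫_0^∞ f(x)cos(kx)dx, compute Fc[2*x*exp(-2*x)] 2*(4 - k^2)/(k^2 + 4)^2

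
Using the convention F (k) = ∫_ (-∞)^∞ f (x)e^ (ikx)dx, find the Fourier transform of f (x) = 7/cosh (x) 7*pi/cosh (pi*k/2)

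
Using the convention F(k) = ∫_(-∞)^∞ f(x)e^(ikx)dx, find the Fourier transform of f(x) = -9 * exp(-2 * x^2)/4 -9 * sqrt(2) * sqrt(pi) * exp(-k^2/8)/8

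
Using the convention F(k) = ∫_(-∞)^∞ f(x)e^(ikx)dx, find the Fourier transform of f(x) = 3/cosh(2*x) 3*pi/(2*cosh(pi*k/4))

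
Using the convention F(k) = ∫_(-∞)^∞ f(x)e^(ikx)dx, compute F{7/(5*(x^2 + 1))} 7*pi*exp(-Abs(k))/5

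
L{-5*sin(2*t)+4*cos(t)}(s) 4*s/(s^2+1) - 10/(s^2+4)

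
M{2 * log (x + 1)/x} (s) -2 * pi * csc (pi * s)/ (s - 1)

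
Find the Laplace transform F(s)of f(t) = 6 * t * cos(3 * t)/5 6 * (s^2 - 9)/(5 * (s^2 + 9)^2)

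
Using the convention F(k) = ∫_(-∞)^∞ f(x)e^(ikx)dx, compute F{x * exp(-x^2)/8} I * sqrt(pi) * k * exp(-k^2/4)/16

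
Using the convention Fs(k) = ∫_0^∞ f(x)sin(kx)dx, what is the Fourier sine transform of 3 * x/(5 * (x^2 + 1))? 3 * pi * exp(-k)/10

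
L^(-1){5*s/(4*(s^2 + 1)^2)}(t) 5*t*sin(t)/8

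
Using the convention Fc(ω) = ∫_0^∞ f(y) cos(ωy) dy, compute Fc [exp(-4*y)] 4/(ω^2+16) 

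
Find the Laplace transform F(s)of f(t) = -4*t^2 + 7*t 7/s^2 - 8/s^3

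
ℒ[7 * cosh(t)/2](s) 7 * s/(2 * (s^2 - 1))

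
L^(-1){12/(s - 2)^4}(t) 2*t^3*exp(2*t)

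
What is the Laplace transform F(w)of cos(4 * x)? w/(w^2 + 16)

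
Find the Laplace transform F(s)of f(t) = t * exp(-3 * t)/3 1/(3 * (s + 3)^2)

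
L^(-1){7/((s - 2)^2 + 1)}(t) 7 * exp(2 * t) * sin(t)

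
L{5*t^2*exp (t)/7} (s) 10/ (7*(s - 1)^3)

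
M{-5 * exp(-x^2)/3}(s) -5 * gamma(s/2)/6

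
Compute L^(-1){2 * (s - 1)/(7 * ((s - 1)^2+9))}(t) 2 * exp(t) * cos(3 * t)/7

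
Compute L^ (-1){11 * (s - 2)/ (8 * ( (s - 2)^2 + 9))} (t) 11 * exp (2 * t) * cos (3 * t)/8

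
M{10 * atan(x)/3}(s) -5 * pi * sec(pi * s/2)/(3 * s)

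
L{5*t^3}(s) 30/s^4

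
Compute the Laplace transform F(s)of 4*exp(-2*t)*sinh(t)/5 4/(5*((s + 2)^2 - 1))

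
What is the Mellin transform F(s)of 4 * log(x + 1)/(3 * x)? -4 * pi * csc(pi * s)/(3 * s - 3)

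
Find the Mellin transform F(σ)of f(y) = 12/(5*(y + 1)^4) 2*gamma(σ)*gamma(4 - σ)/5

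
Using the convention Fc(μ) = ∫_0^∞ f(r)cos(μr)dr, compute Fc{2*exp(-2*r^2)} sqrt(2)*sqrt(pi)*exp(-μ^2/8)/2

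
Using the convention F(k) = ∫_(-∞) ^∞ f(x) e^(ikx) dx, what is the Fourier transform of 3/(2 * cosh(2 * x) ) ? 3 * pi/(4 * cosh(pi * k/4) ) 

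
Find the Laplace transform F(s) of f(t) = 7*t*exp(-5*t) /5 7/(5*(s + 5) ^2) 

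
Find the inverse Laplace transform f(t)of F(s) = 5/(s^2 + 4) 5 * sin(2 * t)/2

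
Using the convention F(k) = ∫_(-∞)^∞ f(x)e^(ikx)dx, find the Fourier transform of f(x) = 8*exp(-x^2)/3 8*sqrt(pi)*exp(-k^2/4)/3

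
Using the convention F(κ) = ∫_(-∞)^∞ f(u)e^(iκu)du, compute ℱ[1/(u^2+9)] pi*exp(-3*Abs(κ))/3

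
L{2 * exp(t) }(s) 2/(s - 1) 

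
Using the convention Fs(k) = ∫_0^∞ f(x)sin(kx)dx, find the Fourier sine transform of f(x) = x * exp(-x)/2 k/(k^2 + 1)^2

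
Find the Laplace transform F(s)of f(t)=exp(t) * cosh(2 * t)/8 (s - 1)/(8 * ((s - 1)^2 - 4))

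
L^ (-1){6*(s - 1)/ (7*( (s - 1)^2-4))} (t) 6*exp (t)*cosh (2*t)/7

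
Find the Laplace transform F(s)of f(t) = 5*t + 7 7/s + 5/s^2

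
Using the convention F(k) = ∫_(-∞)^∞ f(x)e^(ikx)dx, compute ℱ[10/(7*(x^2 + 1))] 10*pi*exp(-Abs(k))/7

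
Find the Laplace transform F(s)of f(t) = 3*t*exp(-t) 3/(s+1)^2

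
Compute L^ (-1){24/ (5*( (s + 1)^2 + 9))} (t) 8*exp (-t)*sin (3*t)/5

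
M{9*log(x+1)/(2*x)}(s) -9*pi*csc(pi*s)/(2*s - 2)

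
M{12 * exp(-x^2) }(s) 6 * gamma(s/2) 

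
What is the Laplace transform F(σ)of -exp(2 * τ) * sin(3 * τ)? -3/((σ - 2)^2 + 9)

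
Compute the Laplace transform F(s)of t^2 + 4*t 4/s^2 + 2/s^3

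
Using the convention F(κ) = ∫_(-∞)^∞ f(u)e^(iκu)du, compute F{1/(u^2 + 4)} pi * exp(-2 * Abs(κ))/2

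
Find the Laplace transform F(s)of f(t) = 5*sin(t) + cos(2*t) s/(s^2 + 4) + 5/(s^2 + 1)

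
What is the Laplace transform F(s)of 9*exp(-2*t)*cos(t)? 9*(s+2)/((s+2)^2+1)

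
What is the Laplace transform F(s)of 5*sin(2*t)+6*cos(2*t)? 6*s/(s^2+4)+10/(s^2+4)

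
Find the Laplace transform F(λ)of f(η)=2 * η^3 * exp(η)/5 12/(5 * (λ - 1)^4)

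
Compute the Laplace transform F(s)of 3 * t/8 3/(8 * s^2)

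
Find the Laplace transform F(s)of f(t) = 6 6/s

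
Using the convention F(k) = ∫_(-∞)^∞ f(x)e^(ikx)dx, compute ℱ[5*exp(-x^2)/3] 5*sqrt(pi)*exp(-k^2/4)/3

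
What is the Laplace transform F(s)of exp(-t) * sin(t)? 1/((s + 1)^2 + 1)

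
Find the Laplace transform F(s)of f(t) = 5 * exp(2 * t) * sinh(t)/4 5/(4 * ((s - 2)^2-1))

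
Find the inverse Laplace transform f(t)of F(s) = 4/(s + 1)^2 4 * t * exp(-t)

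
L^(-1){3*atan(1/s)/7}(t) 3*sin(t)/(7*t)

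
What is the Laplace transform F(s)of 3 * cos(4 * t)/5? 3 * s/(5 * (s^2+16))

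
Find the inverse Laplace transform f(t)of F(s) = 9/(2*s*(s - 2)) 9*exp(t)*sinh(t)/2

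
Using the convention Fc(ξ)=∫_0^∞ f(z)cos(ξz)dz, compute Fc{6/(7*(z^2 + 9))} pi*exp(-3*ξ)/7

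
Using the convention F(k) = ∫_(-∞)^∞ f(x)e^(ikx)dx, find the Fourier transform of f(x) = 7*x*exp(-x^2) 7*I*sqrt(pi)*k*exp(-k^2/4)/2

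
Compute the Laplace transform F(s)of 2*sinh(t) 2/(s^2 - 1)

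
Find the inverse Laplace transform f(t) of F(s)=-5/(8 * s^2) -5 * t/8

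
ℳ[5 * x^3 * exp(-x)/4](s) 5 * gamma(s + 3)/4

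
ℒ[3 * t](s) 3/s^2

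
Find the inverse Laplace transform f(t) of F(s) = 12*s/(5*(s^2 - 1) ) 12*cosh(t) /5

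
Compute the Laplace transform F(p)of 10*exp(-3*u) 10/(p+3)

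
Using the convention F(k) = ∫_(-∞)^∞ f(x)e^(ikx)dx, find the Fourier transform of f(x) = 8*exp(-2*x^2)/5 4*sqrt(2)*sqrt(pi)*exp(-k^2/8)/5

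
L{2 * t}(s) 2/s^2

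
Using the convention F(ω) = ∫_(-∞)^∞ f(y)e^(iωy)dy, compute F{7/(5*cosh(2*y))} 7*pi/(10*cosh(pi*ω/4))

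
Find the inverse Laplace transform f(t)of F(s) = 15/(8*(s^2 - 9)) 5*sinh(3*t)/8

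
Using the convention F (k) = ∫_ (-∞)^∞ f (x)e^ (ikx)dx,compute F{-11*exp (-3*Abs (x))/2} -33/ (k^2 + 9)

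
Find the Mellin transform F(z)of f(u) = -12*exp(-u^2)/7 -6*gamma(z/2)/7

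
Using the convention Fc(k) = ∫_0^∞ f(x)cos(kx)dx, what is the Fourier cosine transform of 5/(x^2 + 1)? 5*pi*exp(-k)/2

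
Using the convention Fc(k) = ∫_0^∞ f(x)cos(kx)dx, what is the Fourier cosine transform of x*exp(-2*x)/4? (4 - k^2)/(4*(k^2 + 4)^2)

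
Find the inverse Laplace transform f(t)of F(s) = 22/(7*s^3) 11*t^2/7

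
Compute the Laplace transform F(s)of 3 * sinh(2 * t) 6/(s^2 - 4)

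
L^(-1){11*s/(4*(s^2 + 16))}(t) 11*cos(4*t)/4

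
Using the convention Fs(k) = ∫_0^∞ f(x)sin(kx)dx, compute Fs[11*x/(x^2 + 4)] 11*pi*exp(-2*k)/2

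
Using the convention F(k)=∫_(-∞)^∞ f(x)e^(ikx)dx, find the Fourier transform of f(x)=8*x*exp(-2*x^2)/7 sqrt(2)*I*sqrt(pi)*k*exp(-k^2/8)/7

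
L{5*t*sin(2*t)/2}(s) 10*s/(s^2 + 4)^2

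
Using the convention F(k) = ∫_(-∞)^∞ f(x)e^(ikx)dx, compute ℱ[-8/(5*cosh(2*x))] -4*pi/(5*cosh(pi*k/4))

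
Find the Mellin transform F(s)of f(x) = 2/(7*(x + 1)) 2*pi*csc(pi*s)/7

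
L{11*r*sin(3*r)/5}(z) 66*z/(5*(z^2 + 9)^2)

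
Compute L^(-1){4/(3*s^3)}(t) 2*t^2/3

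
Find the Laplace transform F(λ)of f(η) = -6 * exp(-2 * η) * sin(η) -6/((λ+2)^2+1)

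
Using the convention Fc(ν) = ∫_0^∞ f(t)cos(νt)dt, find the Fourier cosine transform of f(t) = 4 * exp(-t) 4/(ν^2 + 1)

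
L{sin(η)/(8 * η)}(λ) atan(1/λ)/8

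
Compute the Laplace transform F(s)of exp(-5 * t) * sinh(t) 1/((s + 5)^2-1)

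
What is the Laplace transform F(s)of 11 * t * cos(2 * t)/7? 11 * (s^2 - 4)/(7 * (s^2 + 4)^2)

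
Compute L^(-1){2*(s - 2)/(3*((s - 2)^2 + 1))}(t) 2*exp(2*t)*cos(t)/3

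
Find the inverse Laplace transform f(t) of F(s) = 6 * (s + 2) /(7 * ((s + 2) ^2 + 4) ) 6 * exp(-2 * t) * cos(2 * t) /7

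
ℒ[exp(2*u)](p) 1/(p - 2)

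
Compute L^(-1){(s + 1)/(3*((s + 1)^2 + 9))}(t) exp(-t)*cos(3*t)/3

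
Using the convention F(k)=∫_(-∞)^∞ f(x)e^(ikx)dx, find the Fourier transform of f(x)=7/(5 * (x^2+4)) 7 * pi * exp(-2 * Abs(k))/10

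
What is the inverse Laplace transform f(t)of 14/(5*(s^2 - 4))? 7*sinh(2*t)/5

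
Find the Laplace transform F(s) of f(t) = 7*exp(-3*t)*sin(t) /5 7/(5*((s+3) ^2+1) ) 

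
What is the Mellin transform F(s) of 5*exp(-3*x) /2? 5*gamma(s) /(2*3^s) 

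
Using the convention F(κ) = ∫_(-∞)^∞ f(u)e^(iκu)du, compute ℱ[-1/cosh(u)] -pi/cosh(pi * κ/2)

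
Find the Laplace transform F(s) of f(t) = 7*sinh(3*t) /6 7/(2*(s^2 - 9) ) 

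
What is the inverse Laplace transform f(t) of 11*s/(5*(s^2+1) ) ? 11*cos(t) /5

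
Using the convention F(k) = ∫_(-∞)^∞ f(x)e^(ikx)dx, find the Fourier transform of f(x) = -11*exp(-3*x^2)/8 -11*sqrt(3)*sqrt(pi)*exp(-k^2/12)/24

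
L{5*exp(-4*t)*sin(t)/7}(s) 5/(7*((s+4)^2+1))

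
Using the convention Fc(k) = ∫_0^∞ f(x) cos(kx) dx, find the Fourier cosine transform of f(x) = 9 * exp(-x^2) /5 9 * sqrt(pi) * exp(-k^2/4) /10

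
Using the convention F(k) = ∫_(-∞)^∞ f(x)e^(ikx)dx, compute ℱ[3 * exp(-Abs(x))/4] 3/(2 * (k^2 + 1))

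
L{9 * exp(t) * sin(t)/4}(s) 9/(4 * ((s - 1)^2 + 1))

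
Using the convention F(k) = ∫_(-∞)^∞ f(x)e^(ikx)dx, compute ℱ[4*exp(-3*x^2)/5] 4*sqrt(3)*sqrt(pi)*exp(-k^2/12)/15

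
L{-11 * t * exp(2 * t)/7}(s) -11/(7 * (s - 2)^2)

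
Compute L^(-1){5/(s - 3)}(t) 5 * exp(3 * t)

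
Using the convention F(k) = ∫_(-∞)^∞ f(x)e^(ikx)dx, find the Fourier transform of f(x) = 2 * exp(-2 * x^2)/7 sqrt(2) * sqrt(pi) * exp(-k^2/8)/7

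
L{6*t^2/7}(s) 12/(7*s^3)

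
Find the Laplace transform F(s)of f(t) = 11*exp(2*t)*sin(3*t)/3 11/((s - 2)^2 + 9)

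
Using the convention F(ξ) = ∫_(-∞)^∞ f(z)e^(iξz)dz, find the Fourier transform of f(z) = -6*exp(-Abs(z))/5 -12/(5*ξ^2 + 5)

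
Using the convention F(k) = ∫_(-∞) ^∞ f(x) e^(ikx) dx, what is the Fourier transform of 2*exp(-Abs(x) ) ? 4/(k^2 + 1) 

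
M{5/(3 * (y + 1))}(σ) 5 * pi * csc(pi * σ)/3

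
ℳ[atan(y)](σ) -pi*sec(pi*σ/2)/(2*σ)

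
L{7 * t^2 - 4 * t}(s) 14/s^3 - 4/s^2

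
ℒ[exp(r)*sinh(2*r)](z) 2/((z - 1)^2 - 4)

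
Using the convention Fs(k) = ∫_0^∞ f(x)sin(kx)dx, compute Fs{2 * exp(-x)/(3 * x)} 2 * atan(k)/3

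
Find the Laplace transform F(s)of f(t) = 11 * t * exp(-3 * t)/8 11/(8 * (s + 3)^2)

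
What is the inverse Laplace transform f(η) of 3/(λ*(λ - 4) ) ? 3*exp(2*η)*sinh(2*η) /2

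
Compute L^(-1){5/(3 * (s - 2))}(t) 5 * exp(2 * t)/3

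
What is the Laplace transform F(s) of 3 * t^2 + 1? 1/s + 6/s^3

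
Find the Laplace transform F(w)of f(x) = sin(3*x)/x atan(3/w)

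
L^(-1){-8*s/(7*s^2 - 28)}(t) -8*cosh(2*t)/7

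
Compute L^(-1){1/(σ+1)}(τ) exp(-τ)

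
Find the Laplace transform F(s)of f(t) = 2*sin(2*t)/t 2*atan(2/s)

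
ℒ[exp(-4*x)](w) 1/(w + 4)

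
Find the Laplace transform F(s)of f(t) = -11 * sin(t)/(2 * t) -11 * atan(1/s)/2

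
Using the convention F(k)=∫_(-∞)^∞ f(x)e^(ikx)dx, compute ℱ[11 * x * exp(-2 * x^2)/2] 11 * sqrt(2) * I * sqrt(pi) * k * exp(-k^2/8)/16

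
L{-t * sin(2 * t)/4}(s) -s/(s^2 + 4)^2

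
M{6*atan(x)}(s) -3*pi*sec(pi*s/2)/s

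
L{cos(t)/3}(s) s/(3 * (s^2 + 1))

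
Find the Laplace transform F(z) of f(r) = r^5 120/z^6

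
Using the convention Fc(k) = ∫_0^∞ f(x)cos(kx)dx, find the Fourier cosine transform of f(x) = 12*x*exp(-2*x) 12*(4 - k^2)/(k^2 + 4)^2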